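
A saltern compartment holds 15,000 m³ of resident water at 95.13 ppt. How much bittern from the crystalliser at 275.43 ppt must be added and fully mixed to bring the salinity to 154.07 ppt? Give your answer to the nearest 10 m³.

Salt balance: 15,000×95.13 + V×275.43 = (15,000+V)×154.07
1,426,950 + 275.43V = 2,311,050 + 154.07V
884,100 = 121.36V
V = 7,284.94 m³

7280 m³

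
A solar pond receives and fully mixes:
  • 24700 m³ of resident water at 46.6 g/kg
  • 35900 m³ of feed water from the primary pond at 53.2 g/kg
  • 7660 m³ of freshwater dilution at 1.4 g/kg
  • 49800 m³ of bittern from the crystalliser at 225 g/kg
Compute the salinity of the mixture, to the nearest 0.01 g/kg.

Total salt / total volume:
salt = 24,700×46.6 + 35,900×53.2 + 7,660×1.4 + 49,800×225 = 1,151,020 + 1,909,880 + 10,724 + 11,205,000 = 14,276,624
volume = 24,700 + 35,900 + 7,660 + 49,800 = 118,060 m³
S = 14,276,624 / 118,060 = 120.9269 g/kg

120.93 g/kg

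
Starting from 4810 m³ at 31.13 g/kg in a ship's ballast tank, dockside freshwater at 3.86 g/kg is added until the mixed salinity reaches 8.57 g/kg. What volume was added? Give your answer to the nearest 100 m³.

23000 m³

Salt balance: 4,810×31.13 + V×3.86 = (4,810+V)×8.57
149,735.3 + 3.86V = 41,221.7 + 8.57V
108,513.6 = 4.71V
V = 23,038.98 m³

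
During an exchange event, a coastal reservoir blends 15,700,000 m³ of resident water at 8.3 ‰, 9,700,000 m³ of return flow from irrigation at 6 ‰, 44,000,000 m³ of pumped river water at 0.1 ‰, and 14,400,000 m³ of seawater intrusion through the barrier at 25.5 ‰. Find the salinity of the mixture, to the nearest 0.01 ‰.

Weighted by volume,
salt = 15,700,000×8.3 + 9,700,000×6 + 44,000,000×0.1 + 14,400,000×25.5 = 130,310,000 + 58,200,000 + 4,400,000 + 367,200,000 = 560,110,000
volume = 15,700,000 + 9,700,000 + 44,000,000 + 14,400,000 = 83,800,000 m³
S = 560,110,000 / 83,800,000 = 6.6839 ‰

6.68 ‰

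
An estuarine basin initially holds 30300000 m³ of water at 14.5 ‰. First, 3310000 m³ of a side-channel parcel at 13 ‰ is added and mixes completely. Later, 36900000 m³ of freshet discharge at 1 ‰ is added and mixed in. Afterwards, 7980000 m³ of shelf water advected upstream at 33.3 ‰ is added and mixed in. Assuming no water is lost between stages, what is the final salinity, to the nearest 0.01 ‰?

10.00 ‰

By conservation of dissolved salt,
Initial salt = 30,300,000×14.5 = 439,350,000
After stage 1: salt = 439,350,000 + 3,310,000×13 = 482,380,000; volume = 33,610,000 m³; S = 14.352 ‰
After stage 2: salt = 482,380,000 + 36,900,000×1 = 519,280,000; volume = 70,510,000 m³; S = 7.365 ‰
After stage 3: salt = 519,280,000 + 7,980,000×33.3 = 785,014,000; volume = 78,490,000 m³
S = 785,014,000 / 78,490,000 = 10.0015 ‰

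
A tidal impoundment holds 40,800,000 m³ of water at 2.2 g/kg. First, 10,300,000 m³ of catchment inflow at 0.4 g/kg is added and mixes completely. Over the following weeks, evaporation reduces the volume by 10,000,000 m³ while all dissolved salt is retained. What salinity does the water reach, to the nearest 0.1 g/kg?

2.3 g/kg

After mixing: salt = 40,800,000×2.2 + 10,300,000×0.4 = 93,880,000; volume = 51,100,000 m³
After evaporation: salt unchanged = 93,880,000; volume = 51,100,000 − 10,000,000 = 41,100,000 m³
S = 93,880,000 / 41,100,000 = 2.2842 g/kg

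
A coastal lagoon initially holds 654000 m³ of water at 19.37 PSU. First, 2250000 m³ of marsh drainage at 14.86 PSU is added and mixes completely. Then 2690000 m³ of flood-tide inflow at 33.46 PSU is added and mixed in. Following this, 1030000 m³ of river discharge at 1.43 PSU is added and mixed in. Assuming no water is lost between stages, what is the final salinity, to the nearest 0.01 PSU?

Mass of salt is conserved:
Initial salt = 654,000×19.37 = 12,667,980
After stage 1: salt = 12,667,980 + 2,250,000×14.86 = 46,102,980; volume = 2,904,000 m³; S = 15.876 PSU
After stage 2: salt = 46,102,980 + 2,690,000×33.46 = 136,110,380; volume = 5,594,000 m³; S = 24.331 PSU
After stage 3: salt = 136,110,380 + 1,030,000×1.43 = 137,583,280; volume = 6,624,000 m³
S = 137,583,280 / 6,624,000 = 20.7704 PSU

20.77 PSU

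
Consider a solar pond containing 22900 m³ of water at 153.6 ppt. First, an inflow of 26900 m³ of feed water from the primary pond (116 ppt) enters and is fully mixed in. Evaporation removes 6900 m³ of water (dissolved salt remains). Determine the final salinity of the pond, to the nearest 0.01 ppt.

154.73 ppt

After mixing: salt = 22,900×153.6 + 26,900×116 = 6,637,840; volume = 49,800 m³
After evaporation: salt unchanged = 6,637,840; volume = 49,800 − 6,900 = 42,900 m³
S = 6,637,840 / 42,900 = 154.7282 ppt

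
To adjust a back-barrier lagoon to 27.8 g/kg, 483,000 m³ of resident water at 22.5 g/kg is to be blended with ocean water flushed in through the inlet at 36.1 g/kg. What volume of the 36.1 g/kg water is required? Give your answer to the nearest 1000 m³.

308000 m³

Salt balance: 483,000×22.5 + V×36.1 = (483,000+V)×27.8
10,867,500 + 36.1V = 13,427,400 + 27.8V
2,559,900 = 8.3V
V = 308,421.69 m³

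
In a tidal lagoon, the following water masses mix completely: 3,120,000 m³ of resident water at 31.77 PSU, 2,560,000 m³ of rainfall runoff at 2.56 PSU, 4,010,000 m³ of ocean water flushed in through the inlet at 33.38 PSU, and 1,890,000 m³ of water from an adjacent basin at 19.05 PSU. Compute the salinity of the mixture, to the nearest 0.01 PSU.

Weighted by volume,
salt = 3,120,000×31.77 + 2,560,000×2.56 + 4,010,000×33.38 + 1,890,000×19.05 = 99,122,400 + 6,553,600 + 133,853,800 + 36,004,500 = 275,534,300
volume = 3,120,000 + 2,560,000 + 4,010,000 + 1,890,000 = 11,580,000 m³
S = 275,534,300 / 11,580,000 = 23.794 PSU

23.79 PSU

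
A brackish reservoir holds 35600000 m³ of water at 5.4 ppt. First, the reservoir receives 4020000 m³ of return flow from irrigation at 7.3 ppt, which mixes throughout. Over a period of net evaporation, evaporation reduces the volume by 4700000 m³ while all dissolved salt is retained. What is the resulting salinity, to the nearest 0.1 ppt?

After mixing: salt = 35,600,000×5.4 + 4,020,000×7.3 = 221,586,000; volume = 39,620,000 m³
After evaporation: salt unchanged = 221,586,000; volume = 39,620,000 − 4,700,000 = 34,920,000 m³
S = 221,586,000 / 34,920,000 = 6.3455 ppt

6.3 ppt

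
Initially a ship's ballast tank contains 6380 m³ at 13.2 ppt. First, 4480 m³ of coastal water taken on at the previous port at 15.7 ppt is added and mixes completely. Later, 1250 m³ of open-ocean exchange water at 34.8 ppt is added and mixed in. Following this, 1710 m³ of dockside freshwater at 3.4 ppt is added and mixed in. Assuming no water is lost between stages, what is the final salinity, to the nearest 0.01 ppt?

14.75 ppt

Weighted by volume,
Initial salt = 6,380×13.2 = 84,216
After stage 1: salt = 84,216 + 4,480×15.7 = 154,552; volume = 10,860 m³; S = 14.231 ppt
After stage 2: salt = 154,552 + 1,250×34.8 = 198,052; volume = 12,110 m³; S = 16.354 ppt
After stage 3: salt = 198,052 + 1,710×3.4 = 203,866; volume = 13,820 m³
S = 203,866 / 13,820 = 14.7515 ppt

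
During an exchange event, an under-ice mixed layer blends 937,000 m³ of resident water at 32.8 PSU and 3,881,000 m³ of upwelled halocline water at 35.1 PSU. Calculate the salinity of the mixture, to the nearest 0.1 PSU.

34.7 PSU

By conservation of dissolved salt,
salt = 937,000×32.8 + 3,881,000×35.1 = 30,733,600 + 136,223,100 = 166,956,700
volume = 937,000 + 3,881,000 = 4,818,000 m³
S = 166,956,700 / 4,818,000 = 34.653 PSU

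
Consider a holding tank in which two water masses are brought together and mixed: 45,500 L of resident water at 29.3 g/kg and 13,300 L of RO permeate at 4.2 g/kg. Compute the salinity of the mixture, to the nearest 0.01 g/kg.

Salt balance:
salt = 45,500×29.3 + 13,300×4.2 = 1,333,150 + 55,860 = 1,389,010
volume = 45,500 + 13,300 = 58,800 L
S = 1,389,010 / 58,800 = 23.6226 g/kg

23.62 g/kg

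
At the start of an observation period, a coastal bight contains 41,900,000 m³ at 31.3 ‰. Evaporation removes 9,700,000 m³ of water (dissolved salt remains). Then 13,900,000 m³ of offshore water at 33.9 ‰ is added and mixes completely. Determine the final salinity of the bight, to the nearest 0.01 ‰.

38.67 ‰

After evaporation: salt = 41,900,000×31.3 = 1,311,470,000; volume = 41,900,000 − 9,700,000 = 32,200,000 m³
After mixing: salt = 1,311,470,000 + 13,900,000×33.9 = 1,782,680,000; volume = 32,200,000 + 13,900,000 = 46,100,000 m³
S = 1,782,680,000 / 46,100,000 = 38.6698 ‰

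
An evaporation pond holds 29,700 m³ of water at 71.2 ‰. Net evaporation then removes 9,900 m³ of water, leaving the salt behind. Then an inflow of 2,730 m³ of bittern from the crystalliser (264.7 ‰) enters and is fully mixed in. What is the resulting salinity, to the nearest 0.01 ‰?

After evaporation: salt = 29,700×71.2 = 2,114,640; volume = 29,700 − 9,900 = 19,800 m³
After mixing: salt = 2,114,640 + 2,730×264.7 = 2,837,271; volume = 19,800 + 2,730 = 22,530 m³
S = 2,837,271 / 22,530 = 125.933 ‰

125.93 ‰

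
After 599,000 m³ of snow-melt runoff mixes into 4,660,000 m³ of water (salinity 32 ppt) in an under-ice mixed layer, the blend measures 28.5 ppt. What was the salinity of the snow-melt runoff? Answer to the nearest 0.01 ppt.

1.27 ppt

Salt balance: 4,660,000×32 + 599,000×S = 5,259,000×28.5
149,120,000 + 599,000·S = 149,881,500
S = (149,881,500 − 149,120,000) / 599,000 = 1.2713 ppt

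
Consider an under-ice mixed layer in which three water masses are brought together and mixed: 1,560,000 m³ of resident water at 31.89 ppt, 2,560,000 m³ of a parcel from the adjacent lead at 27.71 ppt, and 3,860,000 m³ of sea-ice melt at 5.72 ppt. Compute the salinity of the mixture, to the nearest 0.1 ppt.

By conservation of dissolved salt,
salt = 1,560,000×31.89 + 2,560,000×27.71 + 3,860,000×5.72 = 49,748,400 + 70,937,600 + 22,079,200 = 142,765,200
volume = 1,560,000 + 2,560,000 + 3,860,000 = 7,980,000 m³
S = 142,765,200 / 7,980,000 = 17.89 ppt

17.9 ppt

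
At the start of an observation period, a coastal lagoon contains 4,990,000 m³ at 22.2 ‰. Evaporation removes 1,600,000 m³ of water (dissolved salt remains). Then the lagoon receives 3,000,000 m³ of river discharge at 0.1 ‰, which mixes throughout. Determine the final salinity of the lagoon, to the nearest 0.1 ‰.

17.4 ‰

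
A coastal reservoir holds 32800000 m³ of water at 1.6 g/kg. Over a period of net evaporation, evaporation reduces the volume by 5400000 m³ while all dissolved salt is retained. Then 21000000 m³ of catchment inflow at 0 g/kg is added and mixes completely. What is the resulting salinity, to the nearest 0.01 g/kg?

After evaporation: salt = 32,800,000×1.6 = 52,480,000; volume = 32,800,000 − 5,400,000 = 27,400,000 m³
After mixing: salt = 52,480,000 + 21,000,000×0 = 52,480,000; volume = 27,400,000 + 21,000,000 = 48,400,000 m³
S = 52,480,000 / 48,400,000 = 1.0843 g/kg

1.08 g/kg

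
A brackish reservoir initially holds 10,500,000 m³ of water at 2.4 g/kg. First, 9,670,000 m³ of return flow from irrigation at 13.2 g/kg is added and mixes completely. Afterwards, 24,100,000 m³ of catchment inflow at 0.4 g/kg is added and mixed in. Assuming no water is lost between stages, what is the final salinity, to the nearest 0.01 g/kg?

Weighted by volume,
Initial salt = 10,500,000×2.4 = 25,200,000
After stage 1: salt = 25,200,000 + 9,670,000×13.2 = 152,844,000; volume = 20,170,000 m³; S = 7.578 g/kg
After stage 2: salt = 152,844,000 + 24,100,000×0.4 = 162,484,000; volume = 44,270,000 m³
S = 162,484,000 / 44,270,000 = 3.6703 g/kg

3.67 g/kg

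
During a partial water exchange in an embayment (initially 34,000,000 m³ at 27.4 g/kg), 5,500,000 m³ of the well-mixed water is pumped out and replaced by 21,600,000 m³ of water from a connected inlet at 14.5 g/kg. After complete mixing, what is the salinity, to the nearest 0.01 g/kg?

21.84 g/kg

Remaining after removal: 28,500,000 m³ at 27.4 g/kg (salt = 780,900,000)
After addition: salt = 780,900,000 + 21,600,000×14.5 = 1,094,100,000; volume = 50,100,000 m³
S = 1,094,100,000 / 50,100,000 = 21.8383 g/kg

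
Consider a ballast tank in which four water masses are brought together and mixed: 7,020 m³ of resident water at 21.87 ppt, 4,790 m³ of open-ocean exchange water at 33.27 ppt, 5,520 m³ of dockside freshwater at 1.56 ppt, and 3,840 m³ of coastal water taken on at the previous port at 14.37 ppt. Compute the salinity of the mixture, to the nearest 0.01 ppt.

17.79 ppt

Salt balance:
salt = 7,020×21.87 + 4,790×33.27 + 5,520×1.56 + 3,840×14.37 = 153,527.4 + 159,363.3 + 8,611.2 + 55,180.8 = 376,682.7
volume = 7,020 + 4,790 + 5,520 + 3,840 = 21,170 m³
S = 376,682.7 / 21,170 = 17.7932 ppt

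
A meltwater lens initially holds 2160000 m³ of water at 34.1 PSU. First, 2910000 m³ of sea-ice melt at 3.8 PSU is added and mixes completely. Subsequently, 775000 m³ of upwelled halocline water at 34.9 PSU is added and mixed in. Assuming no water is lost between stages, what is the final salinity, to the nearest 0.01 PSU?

By conservation of dissolved salt,
Initial salt = 2,160,000×34.1 = 73,656,000
After stage 1: salt = 73,656,000 + 2,910,000×3.8 = 84,714,000; volume = 5,070,000 m³; S = 16.709 PSU
After stage 2: salt = 84,714,000 + 775,000×34.9 = 111,761,500; volume = 5,845,000 m³
S = 111,761,500 / 5,845,000 = 19.1209 PSU

19.12 PSU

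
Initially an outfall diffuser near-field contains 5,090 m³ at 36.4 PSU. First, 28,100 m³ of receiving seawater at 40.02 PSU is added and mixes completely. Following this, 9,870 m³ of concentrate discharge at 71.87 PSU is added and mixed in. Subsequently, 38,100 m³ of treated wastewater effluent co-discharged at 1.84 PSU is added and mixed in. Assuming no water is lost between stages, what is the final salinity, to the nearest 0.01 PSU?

25.74 PSU

Salt balance:
Initial salt = 5,090×36.4 = 185,276
After stage 1: salt = 185,276 + 28,100×40.02 = 1,309,838; volume = 33,190 m³; S = 39.465 PSU
After stage 2: salt = 1,309,838 + 9,870×71.87 = 2,019,194.9; volume = 43,060 m³; S = 46.893 PSU
After stage 3: salt = 2,019,194.9 + 38,100×1.84 = 2,089,298.9; volume = 81,160 m³
S = 2,089,298.9 / 81,160 = 25.743 PSU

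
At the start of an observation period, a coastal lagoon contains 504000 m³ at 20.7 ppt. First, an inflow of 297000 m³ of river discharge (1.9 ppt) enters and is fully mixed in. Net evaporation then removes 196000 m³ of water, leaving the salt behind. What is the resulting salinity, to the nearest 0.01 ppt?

18.18 ppt

After mixing: salt = 504,000×20.7 + 297,000×1.9 = 10,997,100; volume = 801,000 m³
After evaporation: salt unchanged = 10,997,100; volume = 801,000 − 196,000 = 605,000 m³
S = 10,997,100 / 605,000 = 18.177 ppt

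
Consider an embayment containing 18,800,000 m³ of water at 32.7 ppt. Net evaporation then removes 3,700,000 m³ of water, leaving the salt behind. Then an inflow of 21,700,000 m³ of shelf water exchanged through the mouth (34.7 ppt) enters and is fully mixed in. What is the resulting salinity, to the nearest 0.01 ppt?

After evaporation: salt = 18,800,000×32.7 = 614,760,000; volume = 18,800,000 − 3,700,000 = 15,100,000 m³
After mixing: salt = 614,760,000 + 21,700,000×34.7 = 1,367,750,000; volume = 15,100,000 + 21,700,000 = 36,800,000 m³
S = 1,367,750,000 / 36,800,000 = 37.1671 ppt

37.17 ppt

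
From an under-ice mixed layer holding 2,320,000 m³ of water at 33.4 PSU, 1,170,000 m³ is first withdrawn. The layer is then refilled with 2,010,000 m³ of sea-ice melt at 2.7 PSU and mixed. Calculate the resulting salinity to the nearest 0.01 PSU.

13.87 PSU

Remaining after removal: 1,150,000 m³ at 33.4 PSU (salt = 38,410,000)
After addition: salt = 38,410,000 + 2,010,000×2.7 = 43,837,000; volume = 3,160,000 m³
S = 43,837,000 / 3,160,000 = 13.8725 PSU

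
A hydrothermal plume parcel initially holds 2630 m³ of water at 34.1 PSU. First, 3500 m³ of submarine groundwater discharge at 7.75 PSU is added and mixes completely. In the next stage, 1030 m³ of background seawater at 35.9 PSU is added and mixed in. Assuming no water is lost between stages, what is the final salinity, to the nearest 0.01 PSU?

Conserving salt mass:
Initial salt = 2,630×34.1 = 89,683
After stage 1: salt = 89,683 + 3,500×7.75 = 116,808; volume = 6,130 m³; S = 19.055 PSU
After stage 2: salt = 116,808 + 1,030×35.9 = 153,785; volume = 7,160 m³
S = 153,785 / 7,160 = 21.4784 PSU

21.48 PSU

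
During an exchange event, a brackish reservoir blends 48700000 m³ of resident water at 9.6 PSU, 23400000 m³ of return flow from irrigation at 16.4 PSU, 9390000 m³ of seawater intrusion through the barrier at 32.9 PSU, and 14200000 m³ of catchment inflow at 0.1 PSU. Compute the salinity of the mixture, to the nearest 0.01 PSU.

Conserving salt mass:
salt = 48,700,000×9.6 + 23,400,000×16.4 + 9,390,000×32.9 + 14,200,000×0.1 = 467,520,000 + 383,760,000 + 308,931,000 + 1,420,000 = 1,161,631,000
volume = 48,700,000 + 23,400,000 + 9,390,000 + 14,200,000 = 95,690,000 m³
S = 1,161,631,000 / 95,690,000 = 12.1395 PSU

12.14 PSU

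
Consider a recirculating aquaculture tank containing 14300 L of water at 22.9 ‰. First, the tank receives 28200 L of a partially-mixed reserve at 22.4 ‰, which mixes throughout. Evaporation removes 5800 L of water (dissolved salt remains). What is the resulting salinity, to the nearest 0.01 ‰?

26.13 ‰

After mixing: salt = 14,300×22.9 + 28,200×22.4 = 959,150; volume = 42,500 L
After evaporation: salt unchanged = 959,150; volume = 42,500 − 5,800 = 36,700 L
S = 959,150 / 36,700 = 26.1349 ‰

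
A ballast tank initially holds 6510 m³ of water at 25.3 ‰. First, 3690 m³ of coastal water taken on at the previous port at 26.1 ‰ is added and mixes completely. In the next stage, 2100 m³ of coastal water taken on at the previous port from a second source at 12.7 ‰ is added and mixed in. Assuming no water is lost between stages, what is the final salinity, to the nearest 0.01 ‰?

By conservation of dissolved salt,
Initial salt = 6,510×25.3 = 164,703
After stage 1: salt = 164,703 + 3,690×26.1 = 261,012; volume = 10,200 m³; S = 25.589 ‰
After stage 2: salt = 261,012 + 2,100×12.7 = 287,682; volume = 12,300 m³
S = 287,682 / 12,300 = 23.3888 ‰

23.39 ‰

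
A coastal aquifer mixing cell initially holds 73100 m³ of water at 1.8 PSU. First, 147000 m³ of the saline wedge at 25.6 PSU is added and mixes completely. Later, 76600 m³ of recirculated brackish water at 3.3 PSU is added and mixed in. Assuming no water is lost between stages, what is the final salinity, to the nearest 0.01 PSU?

13.98 PSU

Weighted by volume,
Initial salt = 73,100×1.8 = 131,580
After stage 1: salt = 131,580 + 147,000×25.6 = 3,894,780; volume = 220,100 m³; S = 17.696 PSU
After stage 2: salt = 3,894,780 + 76,600×3.3 = 4,147,560; volume = 296,700 m³
S = 4,147,560 / 296,700 = 13.979 PSU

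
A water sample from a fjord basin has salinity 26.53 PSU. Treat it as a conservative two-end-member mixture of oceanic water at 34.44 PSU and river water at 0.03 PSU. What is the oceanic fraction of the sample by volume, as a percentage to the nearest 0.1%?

77.0%

Let g be the oceanic fraction. Salt balance per unit volume:
g×34.44 + (1−g)×0.03 = 26.53
g = (26.53 − 0.03) / (34.44 − 0.03) = 26.5/34.41 = 0.7701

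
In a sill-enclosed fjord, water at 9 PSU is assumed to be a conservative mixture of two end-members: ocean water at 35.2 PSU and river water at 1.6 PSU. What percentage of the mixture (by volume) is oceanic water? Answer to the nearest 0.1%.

Let g be the oceanic fraction. Salt balance per unit volume:
g×35.2 + (1−g)×1.6 = 9
g = (9 − 1.6) / (35.2 − 1.6) = 7.4/33.6 = 0.2202

22.0%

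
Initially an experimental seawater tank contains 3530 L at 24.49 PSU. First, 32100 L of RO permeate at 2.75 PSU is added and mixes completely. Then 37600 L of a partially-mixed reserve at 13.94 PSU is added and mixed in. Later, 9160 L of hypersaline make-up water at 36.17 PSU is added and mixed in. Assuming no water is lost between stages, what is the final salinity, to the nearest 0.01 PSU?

12.50 PSU

Conserving salt mass:
Initial salt = 3,530×24.49 = 86,449.7
After stage 1: salt = 86,449.7 + 32,100×2.75 = 174,724.7; volume = 35,630 L; S = 4.904 PSU
After stage 2: salt = 174,724.7 + 37,600×13.94 = 698,868.7; volume = 73,230 L; S = 9.543 PSU
After stage 3: salt = 698,868.7 + 9,160×36.17 = 1,030,185.9; volume = 82,390 L
S = 1,030,185.9 / 82,390 = 12.5038 PSU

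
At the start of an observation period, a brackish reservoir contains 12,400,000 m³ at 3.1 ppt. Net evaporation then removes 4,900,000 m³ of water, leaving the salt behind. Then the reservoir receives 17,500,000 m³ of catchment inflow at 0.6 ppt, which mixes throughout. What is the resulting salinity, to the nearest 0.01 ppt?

1.96 ppt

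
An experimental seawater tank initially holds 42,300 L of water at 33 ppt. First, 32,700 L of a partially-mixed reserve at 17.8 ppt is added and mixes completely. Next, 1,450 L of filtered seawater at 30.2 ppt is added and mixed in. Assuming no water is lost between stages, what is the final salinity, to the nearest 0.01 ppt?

Salt balance:
Initial salt = 42,300×33 = 1,395,900
After stage 1: salt = 1,395,900 + 32,700×17.8 = 1,977,960; volume = 75,000 L; S = 26.373 ppt
After stage 2: salt = 1,977,960 + 1,450×30.2 = 2,021,750; volume = 76,450 L
S = 2,021,750 / 76,450 = 26.4454 ppt

26.45 ppt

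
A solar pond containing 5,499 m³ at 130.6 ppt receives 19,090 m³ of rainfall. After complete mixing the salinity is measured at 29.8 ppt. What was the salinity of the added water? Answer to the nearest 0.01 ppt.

Salt balance: 5,499×130.6 + 19,090×S = 24,589×29.8
718,169.4 + 19,090·S = 732,752.2
S = (732,752.2 − 718,169.4) / 19,090 = 0.7639 ppt

0.76 ppt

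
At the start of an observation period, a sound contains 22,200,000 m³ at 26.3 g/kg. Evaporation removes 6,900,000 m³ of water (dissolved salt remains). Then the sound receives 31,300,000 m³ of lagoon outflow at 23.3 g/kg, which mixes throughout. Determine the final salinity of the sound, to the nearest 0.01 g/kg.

After evaporation: salt = 22,200,000×26.3 = 583,860,000; volume = 22,200,000 − 6,900,000 = 15,300,000 m³
After mixing: salt = 583,860,000 + 31,300,000×23.3 = 1,313,150,000; volume = 15,300,000 + 31,300,000 = 46,600,000 m³
S = 1,313,150,000 / 46,600,000 = 28.1792 g/kg

28.18 g/kg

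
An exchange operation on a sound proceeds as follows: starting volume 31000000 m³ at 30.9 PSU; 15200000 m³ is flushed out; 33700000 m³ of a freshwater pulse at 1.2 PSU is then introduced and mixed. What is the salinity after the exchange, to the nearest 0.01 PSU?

10.68 PSU

Remaining after removal: 15,800,000 m³ at 30.9 PSU (salt = 488,220,000)
After addition: salt = 488,220,000 + 33,700,000×1.2 = 528,660,000; volume = 49,500,000 m³
S = 528,660,000 / 49,500,000 = 10.68 PSU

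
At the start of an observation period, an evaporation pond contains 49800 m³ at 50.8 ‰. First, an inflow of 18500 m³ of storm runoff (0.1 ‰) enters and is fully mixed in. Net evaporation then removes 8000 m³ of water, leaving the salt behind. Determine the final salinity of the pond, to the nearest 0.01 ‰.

41.98 ‰

After mixing: salt = 49,800×50.8 + 18,500×0.1 = 2,531,690; volume = 68,300 m³
After evaporation: salt unchanged = 2,531,690; volume = 68,300 − 8,000 = 60,300 m³
S = 2,531,690 / 60,300 = 41.9849 ‰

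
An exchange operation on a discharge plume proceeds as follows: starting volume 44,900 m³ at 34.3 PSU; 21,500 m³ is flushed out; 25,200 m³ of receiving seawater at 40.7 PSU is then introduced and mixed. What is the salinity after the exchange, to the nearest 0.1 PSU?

Remaining after removal: 23,400 m³ at 34.3 PSU (salt = 802,620)
After addition: salt = 802,620 + 25,200×40.7 = 1,828,260; volume = 48,600 m³
S = 1,828,260 / 48,600 = 37.6185 PSU

37.6 PSU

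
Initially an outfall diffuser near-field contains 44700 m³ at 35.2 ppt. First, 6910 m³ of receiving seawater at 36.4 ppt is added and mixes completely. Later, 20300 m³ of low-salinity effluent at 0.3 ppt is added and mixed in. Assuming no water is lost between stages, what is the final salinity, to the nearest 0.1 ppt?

25.5 ppt

Weighted by volume,
Initial salt = 44,700×35.2 = 1,573,440
After stage 1: salt = 1,573,440 + 6,910×36.4 = 1,824,964; volume = 51,610 m³; S = 35.361 ppt
After stage 2: salt = 1,824,964 + 20,300×0.3 = 1,831,054; volume = 71,910 m³
S = 1,831,054 / 71,910 = 25.4631 ppt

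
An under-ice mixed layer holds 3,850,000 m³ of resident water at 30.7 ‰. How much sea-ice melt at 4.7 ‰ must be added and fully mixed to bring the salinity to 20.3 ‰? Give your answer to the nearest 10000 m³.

2570000 m³

Salt balance: 3,850,000×30.7 + V×4.7 = (3,850,000+V)×20.3
118,195,000 + 4.7V = 78,155,000 + 20.3V
40,040,000 = 15.6V
V = 2,566,666.67 m³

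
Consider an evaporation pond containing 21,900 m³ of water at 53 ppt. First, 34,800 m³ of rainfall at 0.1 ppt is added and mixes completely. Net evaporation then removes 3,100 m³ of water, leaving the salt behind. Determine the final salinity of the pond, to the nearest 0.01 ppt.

After mixing: salt = 21,900×53 + 34,800×0.1 = 1,164,180; volume = 56,700 m³
After evaporation: salt unchanged = 1,164,180; volume = 56,700 − 3,100 = 53,600 m³
S = 1,164,180 / 53,600 = 21.7198 ppt

21.72 ppt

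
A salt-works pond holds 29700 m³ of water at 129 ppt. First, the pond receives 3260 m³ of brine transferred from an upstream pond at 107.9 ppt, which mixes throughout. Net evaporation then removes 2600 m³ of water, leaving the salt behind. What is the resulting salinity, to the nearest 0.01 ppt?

137.78 ppt

After mixing: salt = 29,700×129 + 3,260×107.9 = 4,183,054; volume = 32,960 m³
After evaporation: salt unchanged = 4,183,054; volume = 32,960 − 2,600 = 30,360 m³
S = 4,183,054 / 30,360 = 137.7818 ppt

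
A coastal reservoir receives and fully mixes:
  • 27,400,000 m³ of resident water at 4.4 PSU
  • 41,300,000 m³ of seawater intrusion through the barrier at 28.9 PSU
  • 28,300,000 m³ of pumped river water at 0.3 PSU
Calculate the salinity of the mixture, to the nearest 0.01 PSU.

13.64 PSU

Total salt / total volume:
salt = 27,400,000×4.4 + 41,300,000×28.9 + 28,300,000×0.3 = 120,560,000 + 1,193,570,000 + 8,490,000 = 1,322,620,000
volume = 27,400,000 + 41,300,000 + 28,300,000 = 97,000,000 m³
S = 1,322,620,000 / 97,000,000 = 13.6353 PSU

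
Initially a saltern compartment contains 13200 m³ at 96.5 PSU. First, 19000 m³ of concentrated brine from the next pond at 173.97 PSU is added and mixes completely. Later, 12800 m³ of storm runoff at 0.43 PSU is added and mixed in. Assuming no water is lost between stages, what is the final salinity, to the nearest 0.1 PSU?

101.9 PSU

Weighted by volume,
Initial salt = 13,200×96.5 = 1,273,800
After stage 1: salt = 1,273,800 + 19,000×173.97 = 4,579,230; volume = 32,200 m³; S = 142.212 PSU
After stage 2: salt = 4,579,230 + 12,800×0.43 = 4,584,734; volume = 45,000 m³
S = 4,584,734 / 45,000 = 101.883 PSU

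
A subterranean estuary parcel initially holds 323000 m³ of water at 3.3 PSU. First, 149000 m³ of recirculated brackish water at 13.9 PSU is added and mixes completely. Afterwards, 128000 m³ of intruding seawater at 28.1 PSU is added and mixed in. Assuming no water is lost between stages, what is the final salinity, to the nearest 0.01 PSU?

By conservation of dissolved salt,
Initial salt = 323,000×3.3 = 1,065,900
After stage 1: salt = 1,065,900 + 149,000×13.9 = 3,137,000; volume = 472,000 m³; S = 6.646 PSU
After stage 2: salt = 3,137,000 + 128,000×28.1 = 6,733,800; volume = 600,000 m³
S = 6,733,800 / 600,000 = 11.223 PSU

11.22 PSU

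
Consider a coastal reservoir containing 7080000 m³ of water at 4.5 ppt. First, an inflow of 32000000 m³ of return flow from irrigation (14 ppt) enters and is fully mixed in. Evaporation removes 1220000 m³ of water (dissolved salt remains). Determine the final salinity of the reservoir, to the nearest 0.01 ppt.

After mixing: salt = 7,080,000×4.5 + 32,000,000×14 = 479,860,000; volume = 39,080,000 m³
After evaporation: salt unchanged = 479,860,000; volume = 39,080,000 − 1,220,000 = 37,860,000 m³
S = 479,860,000 / 37,860,000 = 12.6746 ppt

12.67 ppt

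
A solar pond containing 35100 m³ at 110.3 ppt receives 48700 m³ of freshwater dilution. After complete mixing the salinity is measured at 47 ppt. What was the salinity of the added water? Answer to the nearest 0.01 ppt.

Salt balance: 35,100×110.3 + 48,700×S = 83,800×47
3,871,530 + 48,700·S = 3,938,600
S = (3,938,600 − 3,871,530) / 48,700 = 1.3772 ppt

1.38 ppt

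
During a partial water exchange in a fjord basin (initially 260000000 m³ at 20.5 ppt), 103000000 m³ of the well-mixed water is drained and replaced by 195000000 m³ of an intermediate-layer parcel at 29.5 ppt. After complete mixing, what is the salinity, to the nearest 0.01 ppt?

25.49 ppt

Remaining after removal: 157,000,000 m³ at 20.5 ppt (salt = 3,218,500,000)
After addition: salt = 3,218,500,000 + 195,000,000×29.5 = 8,971,000,000; volume = 352,000,000 m³
S = 8,971,000,000 / 352,000,000 = 25.4858 ppt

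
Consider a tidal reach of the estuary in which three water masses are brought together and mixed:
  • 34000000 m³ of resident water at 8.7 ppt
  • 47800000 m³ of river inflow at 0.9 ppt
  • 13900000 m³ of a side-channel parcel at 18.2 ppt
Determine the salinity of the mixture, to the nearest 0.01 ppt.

6.18 ppt

Mass of salt is conserved:
salt = 34,000,000×8.7 + 47,800,000×0.9 + 13,900,000×18.2 = 295,800,000 + 43,020,000 + 252,980,000 = 591,800,000
volume = 34,000,000 + 47,800,000 + 13,900,000 = 95,700,000 m³
S = 591,800,000 / 95,700,000 = 6.1839 ppt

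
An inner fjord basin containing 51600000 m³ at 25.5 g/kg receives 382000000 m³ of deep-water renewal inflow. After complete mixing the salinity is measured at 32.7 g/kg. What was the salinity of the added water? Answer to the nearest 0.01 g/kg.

33.67 g/kg

Salt balance: 51,600,000×25.5 + 382,000,000×S = 433,600,000×32.7
1,315,800,000 + 382,000,000·S = 14,178,720,000
S = (14,178,720,000 − 1,315,800,000) / 382,000,000 = 33.6726 g/kg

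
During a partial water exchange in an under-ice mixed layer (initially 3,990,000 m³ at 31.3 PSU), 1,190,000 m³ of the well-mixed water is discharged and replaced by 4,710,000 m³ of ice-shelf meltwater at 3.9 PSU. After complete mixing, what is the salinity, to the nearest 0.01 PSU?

Remaining after removal: 2,800,000 m³ at 31.3 PSU (salt = 87,640,000)
After addition: salt = 87,640,000 + 4,710,000×3.9 = 106,009,000; volume = 7,510,000 m³
S = 106,009,000 / 7,510,000 = 14.1157 PSU

14.12 PSU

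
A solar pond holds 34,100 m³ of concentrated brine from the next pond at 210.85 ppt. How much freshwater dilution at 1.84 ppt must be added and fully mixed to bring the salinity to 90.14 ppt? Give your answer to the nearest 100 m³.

46600 m³

Salt balance: 34,100×210.85 + V×1.84 = (34,100+V)×90.14
7,189,985 + 1.84V = 3,073,774 + 90.14V
4,116,211 = 88.3V
V = 46,616.21 m³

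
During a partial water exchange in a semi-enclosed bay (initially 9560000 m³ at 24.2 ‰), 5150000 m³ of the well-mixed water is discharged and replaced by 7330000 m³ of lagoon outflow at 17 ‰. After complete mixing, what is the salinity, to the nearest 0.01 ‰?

Remaining after removal: 4,410,000 m³ at 24.2 ‰ (salt = 106,722,000)
After addition: salt = 106,722,000 + 7,330,000×17 = 231,332,000; volume = 11,740,000 m³
S = 231,332,000 / 11,740,000 = 19.7046 ‰

19.70 ‰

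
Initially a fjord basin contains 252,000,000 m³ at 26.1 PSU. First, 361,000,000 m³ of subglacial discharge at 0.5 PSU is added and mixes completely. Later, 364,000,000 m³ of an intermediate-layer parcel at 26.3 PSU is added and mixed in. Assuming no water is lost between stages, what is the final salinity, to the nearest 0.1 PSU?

16.7 PSU

Mass of salt is conserved:
Initial salt = 252,000,000×26.1 = 6,577,200,000
After stage 1: salt = 6,577,200,000 + 361,000,000×0.5 = 6,757,700,000; volume = 613,000,000 m³; S = 11.024 PSU
After stage 2: salt = 6,757,700,000 + 364,000,000×26.3 = 16,330,900,000; volume = 977,000,000 m³
S = 16,330,900,000 / 977,000,000 = 16.7154 PSU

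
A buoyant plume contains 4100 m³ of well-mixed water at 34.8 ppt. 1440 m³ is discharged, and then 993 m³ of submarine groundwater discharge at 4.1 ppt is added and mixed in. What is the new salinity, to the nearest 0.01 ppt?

26.45 ppt

Remaining after removal: 2,660 m³ at 34.8 ppt (salt = 92,568)
After addition: salt = 92,568 + 993×4.1 = 96,639.3; volume = 3,653 m³
S = 96,639.3 / 3,653 = 26.4548 ppt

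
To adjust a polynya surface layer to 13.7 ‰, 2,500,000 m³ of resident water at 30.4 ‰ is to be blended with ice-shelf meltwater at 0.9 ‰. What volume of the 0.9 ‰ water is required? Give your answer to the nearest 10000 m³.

Salt balance: 2,500,000×30.4 + V×0.9 = (2,500,000+V)×13.7
76,000,000 + 0.9V = 34,250,000 + 13.7V
41,750,000 = 12.8V
V = 3,261,718.75 m³

3260000 m³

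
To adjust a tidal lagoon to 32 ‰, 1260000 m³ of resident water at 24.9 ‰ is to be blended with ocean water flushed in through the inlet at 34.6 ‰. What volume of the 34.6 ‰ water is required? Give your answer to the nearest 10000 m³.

3440000 m³

Salt balance: 1,260,000×24.9 + V×34.6 = (1,260,000+V)×32
31,374,000 + 34.6V = 40,320,000 + 32V
8,946,000 = 2.6V
V = 3,440,769.23 m³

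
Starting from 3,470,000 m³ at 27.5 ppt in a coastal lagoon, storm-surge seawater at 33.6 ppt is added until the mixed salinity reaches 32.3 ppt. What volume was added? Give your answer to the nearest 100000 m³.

12800000 m³

Salt balance: 3,470,000×27.5 + V×33.6 = (3,470,000+V)×32.3
95,425,000 + 33.6V = 112,081,000 + 32.3V
16,656,000 = 1.3V
V = 12,812,307.69 m³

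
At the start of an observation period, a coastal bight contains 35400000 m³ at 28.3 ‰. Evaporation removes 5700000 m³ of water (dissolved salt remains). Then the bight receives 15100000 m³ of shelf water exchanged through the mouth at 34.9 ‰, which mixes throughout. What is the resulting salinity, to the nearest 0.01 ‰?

After evaporation: salt = 35,400,000×28.3 = 1,001,820,000; volume = 35,400,000 − 5,700,000 = 29,700,000 m³
After mixing: salt = 1,001,820,000 + 15,100,000×34.9 = 1,528,810,000; volume = 29,700,000 + 15,100,000 = 44,800,000 m³
S = 1,528,810,000 / 44,800,000 = 34.1252 ‰

34.13 ‰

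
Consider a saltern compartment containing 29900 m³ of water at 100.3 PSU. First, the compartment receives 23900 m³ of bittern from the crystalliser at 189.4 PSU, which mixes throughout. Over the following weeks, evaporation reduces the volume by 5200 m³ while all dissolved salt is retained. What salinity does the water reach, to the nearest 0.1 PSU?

After mixing: salt = 29,900×100.3 + 23,900×189.4 = 7,525,630; volume = 53,800 m³
After evaporation: salt unchanged = 7,525,630; volume = 53,800 − 5,200 = 48,600 m³
S = 7,525,630 / 48,600 = 154.8484 PSU

154.8 PSU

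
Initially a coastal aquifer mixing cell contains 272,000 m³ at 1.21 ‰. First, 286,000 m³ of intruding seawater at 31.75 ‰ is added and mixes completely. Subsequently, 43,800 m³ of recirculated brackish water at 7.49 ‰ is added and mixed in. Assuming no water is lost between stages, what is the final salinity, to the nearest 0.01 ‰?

Conserving salt mass:
Initial salt = 272,000×1.21 = 329,120
After stage 1: salt = 329,120 + 286,000×31.75 = 9,409,620; volume = 558,000 m³; S = 16.863 ‰
After stage 2: salt = 9,409,620 + 43,800×7.49 = 9,737,682; volume = 601,800 m³
S = 9,737,682 / 601,800 = 16.1809 ‰

16.18 ‰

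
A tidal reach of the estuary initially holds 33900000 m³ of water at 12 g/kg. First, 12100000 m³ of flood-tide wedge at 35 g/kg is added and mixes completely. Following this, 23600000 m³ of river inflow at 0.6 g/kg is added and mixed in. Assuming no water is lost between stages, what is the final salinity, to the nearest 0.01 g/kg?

12.13 g/kg

By conservation of dissolved salt,
Initial salt = 33,900,000×12 = 406,800,000
After stage 1: salt = 406,800,000 + 12,100,000×35 = 830,300,000; volume = 46,000,000 m³; S = 18.05 g/kg
After stage 2: salt = 830,300,000 + 23,600,000×0.6 = 844,460,000; volume = 69,600,000 m³
S = 844,460,000 / 69,600,000 = 12.133 g/kg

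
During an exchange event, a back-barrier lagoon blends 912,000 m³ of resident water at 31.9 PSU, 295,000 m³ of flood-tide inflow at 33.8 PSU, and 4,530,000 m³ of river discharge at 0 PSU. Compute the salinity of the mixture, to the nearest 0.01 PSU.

By conservation of dissolved salt,
salt = 912,000×31.9 + 295,000×33.8 + 4,530,000×0 = 29,092,800 + 9,971,000 + 0 = 39,063,800
volume = 912,000 + 295,000 + 4,530,000 = 5,737,000 m³
S = 39,063,800 / 5,737,000 = 6.8091 PSU

6.81 PSU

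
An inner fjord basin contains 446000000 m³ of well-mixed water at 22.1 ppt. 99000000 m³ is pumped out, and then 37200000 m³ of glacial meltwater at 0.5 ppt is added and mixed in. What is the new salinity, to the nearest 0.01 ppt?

20.01 ppt

Remaining after removal: 347,000,000 m³ at 22.1 ppt (salt = 7,668,700,000)
After addition: salt = 7,668,700,000 + 37,200,000×0.5 = 7,687,300,000; volume = 384,200,000 m³
S = 7,687,300,000 / 384,200,000 = 20.0086 ppt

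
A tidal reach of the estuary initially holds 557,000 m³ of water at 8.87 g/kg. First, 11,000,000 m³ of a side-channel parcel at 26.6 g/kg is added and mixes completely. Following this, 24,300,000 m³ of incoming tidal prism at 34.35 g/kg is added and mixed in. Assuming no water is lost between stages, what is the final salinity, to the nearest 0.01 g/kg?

31.58 g/kg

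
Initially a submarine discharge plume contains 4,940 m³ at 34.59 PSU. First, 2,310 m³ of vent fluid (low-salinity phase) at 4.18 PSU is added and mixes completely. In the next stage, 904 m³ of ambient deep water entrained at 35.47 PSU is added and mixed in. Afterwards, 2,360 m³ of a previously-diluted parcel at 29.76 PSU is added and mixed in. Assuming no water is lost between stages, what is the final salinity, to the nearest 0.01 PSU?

Mass of salt is conserved:
Initial salt = 4,940×34.59 = 170,874.6
After stage 1: salt = 170,874.6 + 2,310×4.18 = 180,530.4; volume = 7,250 m³; S = 24.901 PSU
After stage 2: salt = 180,530.4 + 904×35.47 = 212,595.28; volume = 8,154 m³; S = 26.073 PSU
After stage 3: salt = 212,595.28 + 2,360×29.76 = 282,828.88; volume = 10,514 m³
S = 282,828.88 / 10,514 = 26.9002 PSU

26.90 PSU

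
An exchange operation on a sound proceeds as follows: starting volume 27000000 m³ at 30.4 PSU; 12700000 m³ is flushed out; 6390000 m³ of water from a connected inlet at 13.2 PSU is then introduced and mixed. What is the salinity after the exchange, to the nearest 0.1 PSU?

Remaining after removal: 14,300,000 m³ at 30.4 PSU (salt = 434,720,000)
After addition: salt = 434,720,000 + 6,390,000×13.2 = 519,068,000; volume = 20,690,000 m³
S = 519,068,000 / 20,690,000 = 25.0879 PSU

25.1 PSU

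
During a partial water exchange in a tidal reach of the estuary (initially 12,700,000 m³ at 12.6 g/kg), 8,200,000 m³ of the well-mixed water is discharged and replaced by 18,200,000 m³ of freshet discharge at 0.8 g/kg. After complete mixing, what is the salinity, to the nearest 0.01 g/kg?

Remaining after removal: 4,500,000 m³ at 12.6 g/kg (salt = 56,700,000)
After addition: salt = 56,700,000 + 18,200,000×0.8 = 71,260,000; volume = 22,700,000 m³
S = 71,260,000 / 22,700,000 = 3.1392 g/kg

3.14 g/kg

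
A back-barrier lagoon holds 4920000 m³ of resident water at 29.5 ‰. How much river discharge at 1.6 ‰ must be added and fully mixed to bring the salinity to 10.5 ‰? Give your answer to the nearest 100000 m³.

Salt balance: 4,920,000×29.5 + V×1.6 = (4,920,000+V)×10.5
145,140,000 + 1.6V = 51,660,000 + 10.5V
93,480,000 = 8.9V
V = 10,503,370.79 m³

10500000 m³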